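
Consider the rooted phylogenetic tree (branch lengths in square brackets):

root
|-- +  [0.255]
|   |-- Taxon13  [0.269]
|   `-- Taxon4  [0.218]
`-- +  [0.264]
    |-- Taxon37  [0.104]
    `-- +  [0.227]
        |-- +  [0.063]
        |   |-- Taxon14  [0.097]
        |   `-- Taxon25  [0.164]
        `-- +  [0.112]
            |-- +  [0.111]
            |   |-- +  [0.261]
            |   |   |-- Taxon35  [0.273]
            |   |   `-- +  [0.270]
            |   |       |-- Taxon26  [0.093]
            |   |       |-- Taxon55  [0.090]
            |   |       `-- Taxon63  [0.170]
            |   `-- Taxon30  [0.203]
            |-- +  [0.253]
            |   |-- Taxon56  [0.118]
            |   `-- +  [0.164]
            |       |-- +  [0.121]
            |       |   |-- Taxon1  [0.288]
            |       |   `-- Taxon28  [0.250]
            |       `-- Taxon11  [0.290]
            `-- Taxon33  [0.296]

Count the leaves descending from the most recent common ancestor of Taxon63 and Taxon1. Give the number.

10

The MRCA of Taxon63 and Taxon1 is the node subtending (((Taxon35,(Taxon26,Taxon55,Taxon63)),Taxon30),(Taxon56,((Taxon1,Taxon28),Taxon11)),Taxon33).
That clade contains 10 terminal taxa: Taxon1, Taxon11, Taxon26, Taxon28, Taxon30, Taxon33, Taxon35, Taxon55, Taxon56, Taxon63.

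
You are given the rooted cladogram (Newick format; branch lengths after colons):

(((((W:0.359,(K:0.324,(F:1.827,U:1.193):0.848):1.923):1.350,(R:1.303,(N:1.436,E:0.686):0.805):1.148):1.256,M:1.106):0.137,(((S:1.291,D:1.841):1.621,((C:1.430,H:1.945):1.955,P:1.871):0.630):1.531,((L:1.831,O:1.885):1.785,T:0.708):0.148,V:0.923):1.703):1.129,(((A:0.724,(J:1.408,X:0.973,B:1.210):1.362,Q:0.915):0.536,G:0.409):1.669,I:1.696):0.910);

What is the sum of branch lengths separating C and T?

The path runs C → … → MRCA → … → T; the MRCA is the node subtending (((S,D),((C,H),P)),((L,O),T),V).
Branch lengths along that path: 1.430 + 1.955 + 0.630 + 1.531 + 0.148 + 0.708 = 6.402.

6.402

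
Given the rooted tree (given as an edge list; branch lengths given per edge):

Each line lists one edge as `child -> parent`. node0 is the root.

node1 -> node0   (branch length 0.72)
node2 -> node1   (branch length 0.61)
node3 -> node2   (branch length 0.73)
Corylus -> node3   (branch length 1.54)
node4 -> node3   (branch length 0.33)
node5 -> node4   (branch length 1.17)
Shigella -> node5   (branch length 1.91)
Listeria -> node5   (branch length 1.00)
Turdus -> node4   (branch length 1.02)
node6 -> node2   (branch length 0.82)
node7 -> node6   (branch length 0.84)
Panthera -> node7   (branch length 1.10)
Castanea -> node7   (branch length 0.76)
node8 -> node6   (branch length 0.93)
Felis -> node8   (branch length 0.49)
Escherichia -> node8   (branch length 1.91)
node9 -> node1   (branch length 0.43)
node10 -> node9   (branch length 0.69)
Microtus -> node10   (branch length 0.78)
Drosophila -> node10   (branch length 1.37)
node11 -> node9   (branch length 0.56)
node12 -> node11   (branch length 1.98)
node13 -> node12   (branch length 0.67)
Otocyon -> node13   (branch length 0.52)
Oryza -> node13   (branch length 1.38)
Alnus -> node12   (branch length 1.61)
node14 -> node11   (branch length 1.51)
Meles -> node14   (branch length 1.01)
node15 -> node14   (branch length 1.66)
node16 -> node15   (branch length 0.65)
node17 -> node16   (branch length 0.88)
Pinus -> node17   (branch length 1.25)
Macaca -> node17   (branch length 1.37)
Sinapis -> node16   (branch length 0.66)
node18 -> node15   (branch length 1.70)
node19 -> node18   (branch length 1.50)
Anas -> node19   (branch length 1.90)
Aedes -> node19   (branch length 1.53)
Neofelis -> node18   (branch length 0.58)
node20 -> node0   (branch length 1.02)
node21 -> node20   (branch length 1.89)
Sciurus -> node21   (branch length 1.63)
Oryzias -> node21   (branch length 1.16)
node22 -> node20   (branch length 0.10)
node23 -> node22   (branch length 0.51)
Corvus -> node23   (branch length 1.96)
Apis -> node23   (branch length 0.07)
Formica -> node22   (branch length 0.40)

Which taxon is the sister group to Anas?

Aedes

Anas attaches to the tree at the node subtending (Anas,Aedes).
The other lineage descending from that same node — the sister group — is the single tip Aedes.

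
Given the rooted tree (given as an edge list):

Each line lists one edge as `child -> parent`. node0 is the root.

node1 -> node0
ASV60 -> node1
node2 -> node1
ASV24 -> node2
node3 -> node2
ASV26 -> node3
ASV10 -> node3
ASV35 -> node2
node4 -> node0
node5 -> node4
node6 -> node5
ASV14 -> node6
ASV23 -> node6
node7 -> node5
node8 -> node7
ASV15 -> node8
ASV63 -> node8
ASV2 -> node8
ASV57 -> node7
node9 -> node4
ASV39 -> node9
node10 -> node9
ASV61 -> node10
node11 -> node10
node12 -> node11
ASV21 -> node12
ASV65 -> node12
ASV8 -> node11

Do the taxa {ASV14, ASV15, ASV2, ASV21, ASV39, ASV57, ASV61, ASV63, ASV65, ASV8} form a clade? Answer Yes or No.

The MRCA of the listed taxa subtends (((ASV14,ASV23),((ASV15,ASV63,ASV2),ASV57)),(ASV39,(ASV61,((ASV21,ASV65),ASV8)))).
That clade also contains ASV23, which is not in the proposed group, so the group is not monophyletic.

No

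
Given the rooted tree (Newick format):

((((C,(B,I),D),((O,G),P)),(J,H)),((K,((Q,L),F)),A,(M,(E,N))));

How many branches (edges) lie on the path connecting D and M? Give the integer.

7

The MRCA of D and M is the root of the tree.
From D up to that node: 4 branches. From M up to the same node: 3 branches. Total: 4 + 3 = 7.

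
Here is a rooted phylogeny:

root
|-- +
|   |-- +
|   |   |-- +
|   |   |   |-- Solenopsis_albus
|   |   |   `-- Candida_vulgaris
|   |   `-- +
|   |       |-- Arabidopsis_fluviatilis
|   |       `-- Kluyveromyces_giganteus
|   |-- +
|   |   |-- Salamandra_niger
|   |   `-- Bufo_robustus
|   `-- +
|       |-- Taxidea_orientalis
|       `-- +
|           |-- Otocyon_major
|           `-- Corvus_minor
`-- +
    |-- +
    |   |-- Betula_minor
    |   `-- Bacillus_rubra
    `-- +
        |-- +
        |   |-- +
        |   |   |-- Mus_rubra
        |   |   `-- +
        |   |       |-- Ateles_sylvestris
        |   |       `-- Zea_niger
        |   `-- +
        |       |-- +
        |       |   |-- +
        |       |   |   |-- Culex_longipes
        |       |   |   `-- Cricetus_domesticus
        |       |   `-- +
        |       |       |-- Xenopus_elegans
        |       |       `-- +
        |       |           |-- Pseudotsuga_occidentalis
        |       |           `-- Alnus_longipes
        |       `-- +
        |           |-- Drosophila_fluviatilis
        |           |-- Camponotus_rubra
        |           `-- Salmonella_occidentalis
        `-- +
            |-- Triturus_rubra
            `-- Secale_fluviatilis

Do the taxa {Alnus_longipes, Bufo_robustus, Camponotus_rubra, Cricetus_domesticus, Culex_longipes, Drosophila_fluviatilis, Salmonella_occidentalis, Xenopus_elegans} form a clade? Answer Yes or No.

The MRCA of the listed taxa is the root, so the smallest clade containing them is the whole tree.
That clade also contains Arabidopsis_fluviatilis, Ateles_sylvestris, Bacillus_rubra, Betula_minor, Candida_vulgaris, Corvus_minor, Kluyveromyces_giganteus, Mus_rubra, Otocyon_major, Pseudotsuga_occidentalis, Salamandra_niger, Secale_fluviatilis, Solenopsis_albus, Taxidea_orientalis, Triturus_rubra, Zea_niger, which are not in the proposed group, so the group is not monophyletic.

No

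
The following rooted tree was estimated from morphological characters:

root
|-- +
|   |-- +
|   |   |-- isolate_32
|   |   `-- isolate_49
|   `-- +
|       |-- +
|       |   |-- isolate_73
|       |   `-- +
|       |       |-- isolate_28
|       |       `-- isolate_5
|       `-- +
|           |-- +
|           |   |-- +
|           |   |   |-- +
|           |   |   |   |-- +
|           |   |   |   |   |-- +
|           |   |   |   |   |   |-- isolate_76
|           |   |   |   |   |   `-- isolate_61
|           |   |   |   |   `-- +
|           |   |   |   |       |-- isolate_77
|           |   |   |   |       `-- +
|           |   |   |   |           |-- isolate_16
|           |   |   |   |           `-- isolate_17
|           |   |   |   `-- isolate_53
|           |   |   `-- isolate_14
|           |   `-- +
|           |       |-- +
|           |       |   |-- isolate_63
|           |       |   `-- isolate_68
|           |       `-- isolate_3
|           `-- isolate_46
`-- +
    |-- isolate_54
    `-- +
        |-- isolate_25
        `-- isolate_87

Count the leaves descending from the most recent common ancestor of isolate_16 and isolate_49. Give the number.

16

The MRCA of isolate_16 and isolate_49 is the node subtending ((isolate_32,isolate_49),((isolate_73,(isolate_28,isolate_5)),((((((isolate_76,isolate_61),(isolate_77,(isolate_16,isolate_17))),isolate_53),isolate_14),((isolate_63,isolate_68),isolate_3)),isolate_46))).
That clade contains 16 terminal taxa: isolate_14, isolate_16, isolate_17, isolate_28, isolate_3, isolate_32, isolate_46, isolate_49, isolate_5, isolate_53, isolate_61, isolate_63, isolate_68, isolate_73, isolate_76, isolate_77.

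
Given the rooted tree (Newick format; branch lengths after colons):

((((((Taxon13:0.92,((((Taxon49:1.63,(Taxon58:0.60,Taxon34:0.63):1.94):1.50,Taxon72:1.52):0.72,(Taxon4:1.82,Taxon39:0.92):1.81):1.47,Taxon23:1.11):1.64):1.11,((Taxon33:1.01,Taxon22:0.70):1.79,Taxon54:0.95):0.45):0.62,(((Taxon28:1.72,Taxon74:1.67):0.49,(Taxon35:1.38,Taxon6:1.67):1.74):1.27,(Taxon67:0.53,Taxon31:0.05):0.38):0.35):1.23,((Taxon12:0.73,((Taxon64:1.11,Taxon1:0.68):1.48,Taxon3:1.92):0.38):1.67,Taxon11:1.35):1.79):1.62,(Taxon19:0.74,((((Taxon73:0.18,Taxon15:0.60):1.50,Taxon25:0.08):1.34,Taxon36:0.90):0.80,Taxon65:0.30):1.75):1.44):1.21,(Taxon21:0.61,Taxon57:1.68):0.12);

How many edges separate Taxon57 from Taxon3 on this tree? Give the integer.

8

The MRCA of Taxon57 and Taxon3 is the root of the tree.
From Taxon57 up to that node: 2 branches. From Taxon3 up to the same node: 6 branches. Total: 2 + 6 = 8.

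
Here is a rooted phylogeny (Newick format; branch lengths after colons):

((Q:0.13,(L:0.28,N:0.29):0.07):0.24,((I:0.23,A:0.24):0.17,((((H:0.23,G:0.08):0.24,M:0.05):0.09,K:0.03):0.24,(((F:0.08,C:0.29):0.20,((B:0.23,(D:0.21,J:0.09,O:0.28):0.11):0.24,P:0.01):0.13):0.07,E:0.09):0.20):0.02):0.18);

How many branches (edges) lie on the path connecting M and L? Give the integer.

The MRCA of M and L is the root of the tree.
From M up to that node: 5 branches. From L up to the same node: 3 branches. Total: 5 + 3 = 8.

8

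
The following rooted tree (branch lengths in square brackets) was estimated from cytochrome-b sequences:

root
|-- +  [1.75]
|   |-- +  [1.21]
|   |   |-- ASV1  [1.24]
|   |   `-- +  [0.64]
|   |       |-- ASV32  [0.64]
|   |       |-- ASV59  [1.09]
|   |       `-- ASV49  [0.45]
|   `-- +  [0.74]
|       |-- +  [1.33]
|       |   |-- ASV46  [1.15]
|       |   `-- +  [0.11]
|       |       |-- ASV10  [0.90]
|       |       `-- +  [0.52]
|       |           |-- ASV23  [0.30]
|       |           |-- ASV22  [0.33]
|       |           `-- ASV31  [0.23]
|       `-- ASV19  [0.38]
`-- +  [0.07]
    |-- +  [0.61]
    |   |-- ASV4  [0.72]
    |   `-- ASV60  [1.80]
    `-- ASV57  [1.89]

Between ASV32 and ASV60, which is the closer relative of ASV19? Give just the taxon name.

The MRCA of ASV19 and ASV32 subtends ((ASV1,(ASV32,ASV59,ASV49)),((ASV46,(ASV10,(ASV23,ASV22,ASV31))),ASV19)) (10 taxa).
The MRCA of ASV19 and ASV60 is the root, subtending the entire tree (13 taxa).
The first is nested inside the second, so ASV19 shares a more recent common ancestor with ASV32.

ASV32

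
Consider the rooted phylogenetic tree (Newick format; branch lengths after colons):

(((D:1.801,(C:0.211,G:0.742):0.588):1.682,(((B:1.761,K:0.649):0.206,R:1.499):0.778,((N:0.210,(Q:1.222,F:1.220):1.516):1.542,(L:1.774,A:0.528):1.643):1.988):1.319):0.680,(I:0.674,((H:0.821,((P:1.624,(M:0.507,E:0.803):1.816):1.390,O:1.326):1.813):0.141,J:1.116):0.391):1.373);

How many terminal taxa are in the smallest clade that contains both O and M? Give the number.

The MRCA of O and M is the node subtending ((P,(M,E)),O).
That clade contains 4 terminal taxa: E, M, O, P.

4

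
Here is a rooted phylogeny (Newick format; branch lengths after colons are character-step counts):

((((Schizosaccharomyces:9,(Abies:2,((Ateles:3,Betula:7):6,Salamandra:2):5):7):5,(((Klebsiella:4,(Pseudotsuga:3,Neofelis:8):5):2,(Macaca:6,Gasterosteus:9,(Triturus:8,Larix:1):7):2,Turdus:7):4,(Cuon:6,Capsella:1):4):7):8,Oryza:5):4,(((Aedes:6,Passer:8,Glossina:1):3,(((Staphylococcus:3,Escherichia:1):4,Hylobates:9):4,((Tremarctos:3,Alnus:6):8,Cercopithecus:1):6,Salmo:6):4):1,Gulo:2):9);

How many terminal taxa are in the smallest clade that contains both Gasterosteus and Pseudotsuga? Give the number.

The MRCA of Gasterosteus and Pseudotsuga is the node subtending ((Klebsiella,(Pseudotsuga,Neofelis)),(Macaca,Gasterosteus,(Triturus,Larix)),Turdus).
That clade contains 8 terminal taxa: Gasterosteus, Klebsiella, Larix, Macaca, Neofelis, Pseudotsuga, Triturus, Turdus.

8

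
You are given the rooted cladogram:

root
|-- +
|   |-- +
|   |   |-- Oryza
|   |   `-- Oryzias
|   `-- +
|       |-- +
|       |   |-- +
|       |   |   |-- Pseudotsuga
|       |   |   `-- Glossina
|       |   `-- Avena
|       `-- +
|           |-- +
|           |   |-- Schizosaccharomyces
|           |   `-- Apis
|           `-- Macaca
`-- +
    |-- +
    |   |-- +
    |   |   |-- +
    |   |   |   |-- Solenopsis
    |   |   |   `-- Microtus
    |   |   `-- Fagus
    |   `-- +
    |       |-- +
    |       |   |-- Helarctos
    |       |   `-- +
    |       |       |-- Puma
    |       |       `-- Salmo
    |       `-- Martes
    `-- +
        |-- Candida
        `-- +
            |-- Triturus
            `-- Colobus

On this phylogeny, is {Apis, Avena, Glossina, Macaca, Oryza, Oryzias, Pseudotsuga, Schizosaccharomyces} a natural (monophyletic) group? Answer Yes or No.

Yes

The most recent common ancestor of these taxa subtends ((Oryza,Oryzias),(((Pseudotsuga,Glossina),Avena),((Schizosaccharomyces,Apis),Macaca))).
That clade has exactly 8 tips — every listed taxon and nothing else — so the group is monophyletic.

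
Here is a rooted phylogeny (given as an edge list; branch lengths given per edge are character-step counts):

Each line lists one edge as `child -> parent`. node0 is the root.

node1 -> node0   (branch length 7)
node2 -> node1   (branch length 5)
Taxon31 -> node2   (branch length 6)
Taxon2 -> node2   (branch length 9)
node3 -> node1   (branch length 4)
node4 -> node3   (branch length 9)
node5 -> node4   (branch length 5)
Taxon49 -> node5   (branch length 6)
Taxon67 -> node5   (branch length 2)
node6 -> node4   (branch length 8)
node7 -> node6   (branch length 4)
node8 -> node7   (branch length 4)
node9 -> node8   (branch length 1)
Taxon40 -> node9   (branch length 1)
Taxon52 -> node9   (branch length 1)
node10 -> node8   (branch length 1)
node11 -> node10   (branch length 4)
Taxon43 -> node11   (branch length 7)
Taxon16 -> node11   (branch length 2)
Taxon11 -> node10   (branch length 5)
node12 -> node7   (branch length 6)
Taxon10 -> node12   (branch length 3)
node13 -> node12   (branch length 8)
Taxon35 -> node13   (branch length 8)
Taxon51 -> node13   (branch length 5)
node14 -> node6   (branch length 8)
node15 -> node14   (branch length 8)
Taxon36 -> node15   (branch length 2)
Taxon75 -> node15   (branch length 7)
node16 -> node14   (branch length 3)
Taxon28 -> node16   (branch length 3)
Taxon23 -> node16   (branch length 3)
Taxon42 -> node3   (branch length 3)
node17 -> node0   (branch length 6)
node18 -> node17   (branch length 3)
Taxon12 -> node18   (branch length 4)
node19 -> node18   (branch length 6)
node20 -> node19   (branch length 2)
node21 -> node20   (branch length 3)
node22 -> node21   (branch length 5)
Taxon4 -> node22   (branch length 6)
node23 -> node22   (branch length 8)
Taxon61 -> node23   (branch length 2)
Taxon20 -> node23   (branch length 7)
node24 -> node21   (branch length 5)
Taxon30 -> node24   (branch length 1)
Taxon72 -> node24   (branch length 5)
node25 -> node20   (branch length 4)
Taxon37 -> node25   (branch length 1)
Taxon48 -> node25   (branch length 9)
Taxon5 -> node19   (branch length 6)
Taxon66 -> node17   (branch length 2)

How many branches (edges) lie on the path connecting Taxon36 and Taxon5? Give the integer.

The MRCA of Taxon36 and Taxon5 is the root of the tree.
From Taxon36 up to that node: 7 branches. From Taxon5 up to the same node: 4 branches. Total: 7 + 4 = 11.

11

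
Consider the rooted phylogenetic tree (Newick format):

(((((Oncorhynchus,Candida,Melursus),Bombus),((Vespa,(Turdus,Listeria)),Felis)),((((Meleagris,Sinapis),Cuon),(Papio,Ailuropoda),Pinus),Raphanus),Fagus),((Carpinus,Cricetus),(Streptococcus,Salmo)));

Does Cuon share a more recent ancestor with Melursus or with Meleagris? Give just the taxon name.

The MRCA of Cuon and Meleagris subtends ((Meleagris,Sinapis),Cuon) (3 taxa).
The MRCA of Cuon and Melursus subtends ((((Oncorhynchus,Candida,Melursus),Bombus),((Vespa,(Turdus,Listeria)),Felis)),((((Meleagris,Sinapis),Cuon),(Papio,Ailuropoda),Pinus),Raphanus),Fagus) (16 taxa).
The first is nested inside the second, so Cuon shares a more recent common ancestor with Meleagris.

Meleagris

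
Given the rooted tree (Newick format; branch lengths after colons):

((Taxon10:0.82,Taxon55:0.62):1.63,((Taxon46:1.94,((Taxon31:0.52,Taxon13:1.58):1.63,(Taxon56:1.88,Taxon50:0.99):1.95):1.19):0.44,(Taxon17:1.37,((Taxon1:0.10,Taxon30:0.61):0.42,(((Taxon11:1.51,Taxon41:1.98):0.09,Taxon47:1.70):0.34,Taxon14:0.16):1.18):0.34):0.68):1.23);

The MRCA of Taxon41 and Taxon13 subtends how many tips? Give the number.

The MRCA of Taxon41 and Taxon13 is the node subtending ((Taxon46,((Taxon31,Taxon13),(Taxon56,Taxon50))),(Taxon17,((Taxon1,Taxon30),(((Taxon11,Taxon41),Taxon47),Taxon14)))).
That clade contains 12 terminal taxa: Taxon1, Taxon11, Taxon13, Taxon14, Taxon17, Taxon30, Taxon31, Taxon41, Taxon46, Taxon47, Taxon50, Taxon56.

12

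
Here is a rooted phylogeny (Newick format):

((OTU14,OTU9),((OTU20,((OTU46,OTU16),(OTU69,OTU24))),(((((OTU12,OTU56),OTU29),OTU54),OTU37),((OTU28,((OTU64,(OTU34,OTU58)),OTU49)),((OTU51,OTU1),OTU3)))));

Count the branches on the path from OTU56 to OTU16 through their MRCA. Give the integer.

10

The MRCA of OTU56 and OTU16 is the node subtending ((OTU20,((OTU46,OTU16),(OTU69,OTU24))),(((((OTU12,OTU56),OTU29),OTU54),OTU37),((OTU28,((OTU64,(OTU34,OTU58)),OTU49)),((OTU51,OTU1),OTU3)))).
From OTU56 up to that node: 6 branches. From OTU16 up to the same node: 4 branches. Total: 6 + 4 = 10.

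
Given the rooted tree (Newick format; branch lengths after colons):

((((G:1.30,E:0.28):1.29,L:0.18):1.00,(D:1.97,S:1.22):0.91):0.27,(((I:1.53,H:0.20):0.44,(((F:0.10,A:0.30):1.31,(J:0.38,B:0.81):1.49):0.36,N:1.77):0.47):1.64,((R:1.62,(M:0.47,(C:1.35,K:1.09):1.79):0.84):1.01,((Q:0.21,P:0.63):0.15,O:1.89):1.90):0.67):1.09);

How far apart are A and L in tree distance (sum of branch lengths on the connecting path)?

6.62

The path runs A → … → MRCA → … → L; the MRCA is the root of the tree.
Branch lengths along that path: 0.30 + 1.31 + 0.36 + 0.47 + 1.64 + 1.09 + 0.27 + 1.00 + 0.18 = 6.62.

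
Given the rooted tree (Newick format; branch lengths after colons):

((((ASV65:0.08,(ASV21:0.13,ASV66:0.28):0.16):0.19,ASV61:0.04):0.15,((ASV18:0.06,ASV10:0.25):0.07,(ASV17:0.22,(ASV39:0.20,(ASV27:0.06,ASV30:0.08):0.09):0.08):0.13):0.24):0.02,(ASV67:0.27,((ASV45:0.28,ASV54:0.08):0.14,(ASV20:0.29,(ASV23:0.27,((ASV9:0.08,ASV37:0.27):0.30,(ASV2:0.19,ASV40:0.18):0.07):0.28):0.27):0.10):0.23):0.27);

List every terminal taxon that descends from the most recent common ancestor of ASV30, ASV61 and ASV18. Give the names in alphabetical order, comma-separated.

ASV10, ASV17, ASV18, ASV21, ASV27, ASV30, ASV39, ASV61, ASV65, ASV66

Tracing ASV30: it sits inside (ASV27,ASV30).
Tracing ASV61: it sits inside ((ASV65,(ASV21,ASV66)),ASV61).
Tracing ASV18: it sits inside (ASV18,ASV10).
The smallest clade enclosing all 3 is (((ASV65,(ASV21,ASV66)),ASV61),((ASV18,ASV10),(ASV17,(ASV39,(ASV27,ASV30))))); the answer is its 10 terminal taxa in alphabetical order.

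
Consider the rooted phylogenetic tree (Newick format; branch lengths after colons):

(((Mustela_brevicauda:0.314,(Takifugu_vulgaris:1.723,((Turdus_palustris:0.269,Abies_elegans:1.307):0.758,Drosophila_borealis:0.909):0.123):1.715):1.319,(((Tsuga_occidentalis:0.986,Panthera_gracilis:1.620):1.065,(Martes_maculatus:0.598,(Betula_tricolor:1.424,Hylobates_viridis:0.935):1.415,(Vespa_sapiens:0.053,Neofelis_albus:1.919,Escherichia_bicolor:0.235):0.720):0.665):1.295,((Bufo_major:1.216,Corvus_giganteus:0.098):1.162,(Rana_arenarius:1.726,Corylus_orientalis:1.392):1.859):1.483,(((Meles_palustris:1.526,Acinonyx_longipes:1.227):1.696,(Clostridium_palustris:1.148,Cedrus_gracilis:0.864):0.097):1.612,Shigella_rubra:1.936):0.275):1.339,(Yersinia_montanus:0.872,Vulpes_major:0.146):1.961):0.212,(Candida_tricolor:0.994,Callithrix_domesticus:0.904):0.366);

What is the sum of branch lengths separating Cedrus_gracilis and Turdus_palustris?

The path runs Cedrus_gracilis → … → MRCA → … → Turdus_palustris; the MRCA is the node subtending ((Mustela_brevicauda,(Takifugu_vulgaris,((Turdus_palustris,Abies_elegans),Drosophila_borealis))),(((Tsuga_occidentalis,Panthera_gracilis),(Martes_maculatus,(Betula_tricolor,Hylobates_viridis),(Vespa_sapiens,Neofelis_albus,Escherichia_bicolor))),((Bufo_major,Corvus_giganteus),(Rana_arenarius,Corylus_orientalis)),(((Meles_palustris,Acinonyx_longipes),(Clostridium_palustris,Cedrus_gracilis)),Shigella_rubra)),(Yersinia_montanus,Vulpes_major)).
Branch lengths along that path: 0.864 + 0.097 + 1.612 + 0.275 + 1.339 + 1.319 + 1.715 + 0.123 + 0.758 + 0.269 = 8.371.

8.371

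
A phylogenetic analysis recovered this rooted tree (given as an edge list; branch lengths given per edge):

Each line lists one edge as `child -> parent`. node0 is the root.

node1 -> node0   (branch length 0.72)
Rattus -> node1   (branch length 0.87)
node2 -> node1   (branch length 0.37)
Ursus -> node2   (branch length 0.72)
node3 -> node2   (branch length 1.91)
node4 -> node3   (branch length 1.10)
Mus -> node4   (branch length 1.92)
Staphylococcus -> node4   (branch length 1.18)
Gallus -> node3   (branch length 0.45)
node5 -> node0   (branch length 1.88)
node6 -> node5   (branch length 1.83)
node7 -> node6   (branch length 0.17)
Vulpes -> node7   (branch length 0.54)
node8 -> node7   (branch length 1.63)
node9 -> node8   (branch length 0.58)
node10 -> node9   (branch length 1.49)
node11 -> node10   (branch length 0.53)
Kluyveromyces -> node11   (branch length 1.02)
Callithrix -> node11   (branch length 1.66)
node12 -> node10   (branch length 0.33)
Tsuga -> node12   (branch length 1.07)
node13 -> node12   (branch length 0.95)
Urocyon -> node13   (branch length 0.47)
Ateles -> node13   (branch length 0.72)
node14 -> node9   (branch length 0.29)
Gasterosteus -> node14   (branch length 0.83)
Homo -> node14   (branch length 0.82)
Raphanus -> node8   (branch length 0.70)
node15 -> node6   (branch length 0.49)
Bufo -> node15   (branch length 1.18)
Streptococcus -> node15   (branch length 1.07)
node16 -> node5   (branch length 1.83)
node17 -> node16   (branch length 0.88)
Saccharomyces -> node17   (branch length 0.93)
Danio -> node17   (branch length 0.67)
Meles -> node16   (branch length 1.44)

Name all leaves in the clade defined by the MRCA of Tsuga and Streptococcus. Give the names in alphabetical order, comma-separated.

Tracing Tsuga: it sits inside (Tsuga,(Urocyon,Ateles)).
Tracing Streptococcus: it sits inside (Bufo,Streptococcus).
The smallest clade enclosing both is ((Vulpes,((((Kluyveromyces,Callithrix),(Tsuga,(Urocyon,Ateles))),(Gasterosteus,Homo)),Raphanus)),(Bufo,Streptococcus)); the answer is its 11 terminal taxa in alphabetical order.

Ateles, Bufo, Callithrix, Gasterosteus, Homo, Kluyveromyces, Raphanus, Streptococcus, Tsuga, Urocyon, Vulpes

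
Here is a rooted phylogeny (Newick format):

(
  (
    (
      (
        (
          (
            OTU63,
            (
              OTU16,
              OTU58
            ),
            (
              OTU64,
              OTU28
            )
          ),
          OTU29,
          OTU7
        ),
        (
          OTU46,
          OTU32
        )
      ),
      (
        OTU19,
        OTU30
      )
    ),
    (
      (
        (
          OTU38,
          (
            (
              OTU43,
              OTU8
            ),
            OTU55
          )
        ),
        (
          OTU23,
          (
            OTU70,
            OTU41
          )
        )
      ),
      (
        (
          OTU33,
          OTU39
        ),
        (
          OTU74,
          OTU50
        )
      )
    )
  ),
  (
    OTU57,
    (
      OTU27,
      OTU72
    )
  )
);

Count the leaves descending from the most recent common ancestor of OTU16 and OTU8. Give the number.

The MRCA of OTU16 and OTU8 is the node subtending (((((OTU63,(OTU16,OTU58),(OTU64,OTU28)),OTU29,OTU7),(OTU46,OTU32)),(OTU19,OTU30)),(((OTU38,((OTU43,OTU8),OTU55)),(OTU23,(OTU70,OTU41))),((OTU33,OTU39),(OTU74,OTU50)))).
That clade contains 22 terminal taxa: OTU16, OTU19, OTU23, OTU28, OTU29, OTU30, OTU32, OTU33, OTU38, OTU39, OTU41, OTU43, OTU46, OTU50, OTU55, OTU58, OTU63, OTU64, OTU7, OTU70, OTU74, OTU8.

22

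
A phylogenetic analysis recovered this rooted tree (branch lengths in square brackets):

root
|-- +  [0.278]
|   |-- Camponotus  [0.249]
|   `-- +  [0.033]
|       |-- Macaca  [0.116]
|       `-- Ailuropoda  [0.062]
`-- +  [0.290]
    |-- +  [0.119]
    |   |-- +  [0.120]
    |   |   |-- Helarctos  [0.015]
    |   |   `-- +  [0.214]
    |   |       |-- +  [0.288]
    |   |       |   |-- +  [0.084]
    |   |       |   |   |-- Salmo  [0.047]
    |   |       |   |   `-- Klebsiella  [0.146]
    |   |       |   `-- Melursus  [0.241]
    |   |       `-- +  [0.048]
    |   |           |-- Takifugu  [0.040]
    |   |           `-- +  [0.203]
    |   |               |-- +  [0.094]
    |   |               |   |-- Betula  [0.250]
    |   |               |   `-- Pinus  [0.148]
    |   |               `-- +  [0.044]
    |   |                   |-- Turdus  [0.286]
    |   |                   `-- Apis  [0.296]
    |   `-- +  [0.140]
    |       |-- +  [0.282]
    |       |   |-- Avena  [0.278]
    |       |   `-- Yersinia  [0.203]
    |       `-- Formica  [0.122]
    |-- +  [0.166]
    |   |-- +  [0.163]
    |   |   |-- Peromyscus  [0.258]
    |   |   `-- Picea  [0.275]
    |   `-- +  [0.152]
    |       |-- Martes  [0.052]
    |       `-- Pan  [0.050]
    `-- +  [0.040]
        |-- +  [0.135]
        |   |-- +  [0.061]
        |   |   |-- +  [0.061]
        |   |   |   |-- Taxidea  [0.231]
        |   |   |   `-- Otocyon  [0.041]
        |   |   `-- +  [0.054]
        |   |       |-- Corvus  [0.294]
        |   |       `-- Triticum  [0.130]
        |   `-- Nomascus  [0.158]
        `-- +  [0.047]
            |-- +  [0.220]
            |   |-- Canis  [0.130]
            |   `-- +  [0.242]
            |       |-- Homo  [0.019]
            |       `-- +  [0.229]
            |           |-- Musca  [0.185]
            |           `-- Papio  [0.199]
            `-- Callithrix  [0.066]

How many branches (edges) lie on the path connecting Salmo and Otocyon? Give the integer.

11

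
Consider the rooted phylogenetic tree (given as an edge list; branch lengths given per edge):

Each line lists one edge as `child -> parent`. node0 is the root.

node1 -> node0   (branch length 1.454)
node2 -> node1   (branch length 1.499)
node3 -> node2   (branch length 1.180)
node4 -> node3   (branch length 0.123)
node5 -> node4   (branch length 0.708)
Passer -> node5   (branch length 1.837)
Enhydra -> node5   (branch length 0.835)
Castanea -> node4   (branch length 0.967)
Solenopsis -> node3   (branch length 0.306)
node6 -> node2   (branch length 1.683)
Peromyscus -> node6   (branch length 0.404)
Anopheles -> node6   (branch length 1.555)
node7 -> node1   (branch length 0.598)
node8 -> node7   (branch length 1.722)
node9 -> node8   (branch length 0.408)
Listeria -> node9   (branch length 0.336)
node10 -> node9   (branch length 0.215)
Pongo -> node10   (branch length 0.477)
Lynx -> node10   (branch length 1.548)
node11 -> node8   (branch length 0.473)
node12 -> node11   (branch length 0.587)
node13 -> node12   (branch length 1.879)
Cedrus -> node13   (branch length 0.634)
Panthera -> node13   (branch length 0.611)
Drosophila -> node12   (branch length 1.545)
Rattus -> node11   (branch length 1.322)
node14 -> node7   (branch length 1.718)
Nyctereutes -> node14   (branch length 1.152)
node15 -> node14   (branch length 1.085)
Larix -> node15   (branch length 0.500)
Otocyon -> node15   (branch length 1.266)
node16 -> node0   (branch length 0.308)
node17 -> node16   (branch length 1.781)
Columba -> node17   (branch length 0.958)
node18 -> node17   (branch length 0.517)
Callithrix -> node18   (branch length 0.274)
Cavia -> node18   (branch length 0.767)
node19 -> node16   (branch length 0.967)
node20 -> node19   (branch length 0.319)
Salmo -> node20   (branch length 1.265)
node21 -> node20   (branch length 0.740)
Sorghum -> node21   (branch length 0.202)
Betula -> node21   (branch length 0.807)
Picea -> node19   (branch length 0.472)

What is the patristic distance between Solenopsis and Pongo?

6.405

The path runs Solenopsis → … → MRCA → … → Pongo; the MRCA is the node subtending (((((Passer,Enhydra),Castanea),Solenopsis),(Peromyscus,Anopheles)),(((Listeria,(Pongo,Lynx)),(((Cedrus,Panthera),Drosophila),Rattus)),(Nyctereutes,(Larix,Otocyon)))).
Branch lengths along that path: 0.306 + 1.180 + 1.499 + 0.598 + 1.722 + 0.408 + 0.215 + 0.477 = 6.405.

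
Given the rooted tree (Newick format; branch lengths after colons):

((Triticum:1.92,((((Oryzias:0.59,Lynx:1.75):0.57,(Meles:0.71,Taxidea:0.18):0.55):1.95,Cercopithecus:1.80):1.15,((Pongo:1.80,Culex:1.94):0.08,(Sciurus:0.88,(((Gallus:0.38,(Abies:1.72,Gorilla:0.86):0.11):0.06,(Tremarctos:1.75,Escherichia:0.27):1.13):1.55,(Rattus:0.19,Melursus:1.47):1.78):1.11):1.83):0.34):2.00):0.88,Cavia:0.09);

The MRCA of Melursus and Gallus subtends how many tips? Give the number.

7

The MRCA of Melursus and Gallus is the node subtending (((Gallus,(Abies,Gorilla)),(Tremarctos,Escherichia)),(Rattus,Melursus)).
That clade contains 7 terminal taxa: Abies, Escherichia, Gallus, Gorilla, Melursus, Rattus, Tremarctos.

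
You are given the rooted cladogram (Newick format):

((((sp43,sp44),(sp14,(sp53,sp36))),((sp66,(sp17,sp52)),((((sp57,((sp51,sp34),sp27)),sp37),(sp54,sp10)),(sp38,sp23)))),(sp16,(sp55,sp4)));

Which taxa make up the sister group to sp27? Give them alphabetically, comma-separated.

sp34, sp51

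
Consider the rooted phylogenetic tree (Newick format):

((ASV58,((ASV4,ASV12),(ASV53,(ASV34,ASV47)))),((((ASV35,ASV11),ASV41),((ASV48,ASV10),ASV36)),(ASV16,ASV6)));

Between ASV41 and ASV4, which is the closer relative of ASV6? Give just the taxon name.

ASV41

The MRCA of ASV6 and ASV41 subtends ((((ASV35,ASV11),ASV41),((ASV48,ASV10),ASV36)),(ASV16,ASV6)) (8 taxa).
The MRCA of ASV6 and ASV4 is the root, subtending the entire tree (14 taxa).
The first is nested inside the second, so ASV6 shares a more recent common ancestor with ASV41.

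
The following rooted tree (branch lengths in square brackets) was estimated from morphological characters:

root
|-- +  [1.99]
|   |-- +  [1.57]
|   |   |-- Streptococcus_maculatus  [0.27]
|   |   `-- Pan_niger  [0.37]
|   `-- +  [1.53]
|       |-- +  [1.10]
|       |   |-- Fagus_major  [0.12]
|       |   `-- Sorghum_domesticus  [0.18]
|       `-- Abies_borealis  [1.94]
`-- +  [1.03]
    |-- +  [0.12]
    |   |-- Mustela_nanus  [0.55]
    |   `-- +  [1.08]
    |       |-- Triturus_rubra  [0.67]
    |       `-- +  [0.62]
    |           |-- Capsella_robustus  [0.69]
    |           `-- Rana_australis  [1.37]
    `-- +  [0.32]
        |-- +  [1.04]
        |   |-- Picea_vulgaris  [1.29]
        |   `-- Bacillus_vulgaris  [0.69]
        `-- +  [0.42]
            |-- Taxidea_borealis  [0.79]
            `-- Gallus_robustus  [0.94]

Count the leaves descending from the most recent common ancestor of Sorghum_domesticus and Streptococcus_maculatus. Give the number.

5

The MRCA of Sorghum_domesticus and Streptococcus_maculatus is the node subtending ((Streptococcus_maculatus,Pan_niger),((Fagus_major,Sorghum_domesticus),Abies_borealis)).
That clade contains 5 terminal taxa: Abies_borealis, Fagus_major, Pan_niger, Sorghum_domesticus, Streptococcus_maculatus.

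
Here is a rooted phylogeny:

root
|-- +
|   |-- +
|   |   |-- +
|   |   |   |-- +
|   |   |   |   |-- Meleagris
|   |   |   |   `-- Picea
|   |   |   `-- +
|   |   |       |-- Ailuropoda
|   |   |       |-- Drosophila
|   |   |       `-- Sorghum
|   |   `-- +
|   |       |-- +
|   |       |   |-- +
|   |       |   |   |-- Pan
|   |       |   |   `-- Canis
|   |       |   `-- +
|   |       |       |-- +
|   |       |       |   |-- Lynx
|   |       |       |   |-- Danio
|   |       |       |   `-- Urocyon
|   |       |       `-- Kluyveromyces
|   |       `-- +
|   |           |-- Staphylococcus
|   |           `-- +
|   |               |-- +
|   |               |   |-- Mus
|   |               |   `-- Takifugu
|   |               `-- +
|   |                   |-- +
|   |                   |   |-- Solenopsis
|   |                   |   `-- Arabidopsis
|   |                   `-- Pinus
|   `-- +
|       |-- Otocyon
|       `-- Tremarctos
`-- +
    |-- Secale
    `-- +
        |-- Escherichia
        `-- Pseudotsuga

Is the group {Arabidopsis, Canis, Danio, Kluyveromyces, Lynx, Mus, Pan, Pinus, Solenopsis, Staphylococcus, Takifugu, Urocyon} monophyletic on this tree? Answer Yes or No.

Yes

The most recent common ancestor of these taxa subtends (((Pan,Canis),((Lynx,Danio,Urocyon),Kluyveromyces)),(Staphylococcus,((Mus,Takifugu),((Solenopsis,Arabidopsis),Pinus)))).
That clade has exactly 12 tips — every listed taxon and nothing else — so the group is monophyletic.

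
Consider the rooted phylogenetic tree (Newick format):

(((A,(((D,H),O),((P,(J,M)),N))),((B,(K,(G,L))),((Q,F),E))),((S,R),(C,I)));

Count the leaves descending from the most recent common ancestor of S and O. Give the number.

The MRCA of S and O is the root, so the clade is the entire tree.
That clade contains 19 terminal taxa: A, B, C, D, E, F, G, H, I, J, K, L, M, N, O, P, Q, R, S.

19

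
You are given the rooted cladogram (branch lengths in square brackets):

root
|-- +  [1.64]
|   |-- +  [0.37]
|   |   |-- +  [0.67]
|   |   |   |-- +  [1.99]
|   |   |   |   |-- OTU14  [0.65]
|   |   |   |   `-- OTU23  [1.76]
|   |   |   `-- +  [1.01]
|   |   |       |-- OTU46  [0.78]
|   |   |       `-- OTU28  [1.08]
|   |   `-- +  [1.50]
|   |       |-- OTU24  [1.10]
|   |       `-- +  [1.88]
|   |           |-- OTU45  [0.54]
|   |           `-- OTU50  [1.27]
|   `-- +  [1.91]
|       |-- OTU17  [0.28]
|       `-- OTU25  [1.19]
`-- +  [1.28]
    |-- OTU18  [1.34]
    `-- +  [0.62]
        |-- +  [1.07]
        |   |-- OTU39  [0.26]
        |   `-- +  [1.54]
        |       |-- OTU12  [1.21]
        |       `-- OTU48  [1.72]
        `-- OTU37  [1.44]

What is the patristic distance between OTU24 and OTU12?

10.33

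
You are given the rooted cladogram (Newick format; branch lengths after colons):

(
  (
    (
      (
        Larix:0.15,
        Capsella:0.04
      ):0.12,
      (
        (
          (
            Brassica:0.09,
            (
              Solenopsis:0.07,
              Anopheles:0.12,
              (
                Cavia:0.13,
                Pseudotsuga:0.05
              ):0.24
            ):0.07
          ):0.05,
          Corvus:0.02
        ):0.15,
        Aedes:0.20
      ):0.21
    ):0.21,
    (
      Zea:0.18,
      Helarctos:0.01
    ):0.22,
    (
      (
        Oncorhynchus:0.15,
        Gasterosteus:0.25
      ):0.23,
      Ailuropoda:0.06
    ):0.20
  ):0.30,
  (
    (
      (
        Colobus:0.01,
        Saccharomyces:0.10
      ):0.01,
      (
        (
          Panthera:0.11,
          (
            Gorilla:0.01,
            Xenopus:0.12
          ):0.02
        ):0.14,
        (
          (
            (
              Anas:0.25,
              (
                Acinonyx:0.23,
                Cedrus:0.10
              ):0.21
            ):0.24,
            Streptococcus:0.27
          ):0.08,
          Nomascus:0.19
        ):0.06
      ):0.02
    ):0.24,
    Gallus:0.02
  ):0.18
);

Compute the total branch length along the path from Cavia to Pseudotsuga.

The path runs Cavia → … → MRCA → … → Pseudotsuga; the MRCA is the node subtending (Cavia,Pseudotsuga).
Branch lengths along that path: 0.13 + 0.05 = 0.18.

0.18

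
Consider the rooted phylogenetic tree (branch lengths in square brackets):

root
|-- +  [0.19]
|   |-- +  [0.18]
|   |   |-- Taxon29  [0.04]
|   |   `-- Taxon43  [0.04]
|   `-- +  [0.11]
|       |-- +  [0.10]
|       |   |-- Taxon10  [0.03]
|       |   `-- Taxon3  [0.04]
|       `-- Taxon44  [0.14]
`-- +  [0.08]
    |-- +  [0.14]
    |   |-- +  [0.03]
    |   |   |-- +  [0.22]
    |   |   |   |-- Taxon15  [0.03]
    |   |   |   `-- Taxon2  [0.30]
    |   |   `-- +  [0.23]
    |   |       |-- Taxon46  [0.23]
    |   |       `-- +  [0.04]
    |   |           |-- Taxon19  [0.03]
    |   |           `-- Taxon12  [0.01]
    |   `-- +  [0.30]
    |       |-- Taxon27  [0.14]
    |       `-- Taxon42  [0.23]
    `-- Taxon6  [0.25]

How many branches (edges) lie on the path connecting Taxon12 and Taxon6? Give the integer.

6

The MRCA of Taxon12 and Taxon6 is the node subtending ((((Taxon15,Taxon2),(Taxon46,(Taxon19,Taxon12))),(Taxon27,Taxon42)),Taxon6).
From Taxon12 up to that node: 5 branches. From Taxon6 up to the same node: 1 branch. Total: 5 + 1 = 6.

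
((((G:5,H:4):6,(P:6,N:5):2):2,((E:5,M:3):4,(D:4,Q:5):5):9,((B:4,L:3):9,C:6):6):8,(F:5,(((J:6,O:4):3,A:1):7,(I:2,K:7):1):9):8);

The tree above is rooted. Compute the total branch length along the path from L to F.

The path runs L → … → MRCA → … → F; the MRCA is the root of the tree.
Branch lengths along that path: 3 + 9 + 6 + 8 + 8 + 5 = 39.

39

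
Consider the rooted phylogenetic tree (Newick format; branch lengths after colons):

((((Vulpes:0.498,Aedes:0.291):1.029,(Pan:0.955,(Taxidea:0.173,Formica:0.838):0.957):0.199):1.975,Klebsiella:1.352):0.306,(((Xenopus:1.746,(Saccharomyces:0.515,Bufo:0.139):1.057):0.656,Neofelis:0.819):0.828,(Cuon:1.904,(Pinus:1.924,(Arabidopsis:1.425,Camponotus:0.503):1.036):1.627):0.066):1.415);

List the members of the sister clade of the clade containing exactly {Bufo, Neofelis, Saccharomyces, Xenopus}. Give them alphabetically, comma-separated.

The clade containing exactly {Bufo, Neofelis, Saccharomyces, Xenopus} attaches to the tree at the node subtending (((Xenopus,(Saccharomyces,Bufo)),Neofelis),(Cuon,(Pinus,(Arabidopsis,Camponotus)))).
The other lineage descending from that same node — the sister group — is (Cuon,(Pinus,(Arabidopsis,Camponotus))); its 4 tips in alphabetical order are the answer.

Arabidopsis, Camponotus, Cuon, Pinus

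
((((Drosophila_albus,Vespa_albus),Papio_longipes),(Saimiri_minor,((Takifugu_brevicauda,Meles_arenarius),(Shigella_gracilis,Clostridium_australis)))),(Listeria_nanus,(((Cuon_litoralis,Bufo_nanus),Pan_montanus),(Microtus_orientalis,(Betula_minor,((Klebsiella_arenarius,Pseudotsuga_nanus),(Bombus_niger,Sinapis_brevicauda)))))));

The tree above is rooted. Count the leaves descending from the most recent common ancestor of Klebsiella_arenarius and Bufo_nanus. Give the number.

9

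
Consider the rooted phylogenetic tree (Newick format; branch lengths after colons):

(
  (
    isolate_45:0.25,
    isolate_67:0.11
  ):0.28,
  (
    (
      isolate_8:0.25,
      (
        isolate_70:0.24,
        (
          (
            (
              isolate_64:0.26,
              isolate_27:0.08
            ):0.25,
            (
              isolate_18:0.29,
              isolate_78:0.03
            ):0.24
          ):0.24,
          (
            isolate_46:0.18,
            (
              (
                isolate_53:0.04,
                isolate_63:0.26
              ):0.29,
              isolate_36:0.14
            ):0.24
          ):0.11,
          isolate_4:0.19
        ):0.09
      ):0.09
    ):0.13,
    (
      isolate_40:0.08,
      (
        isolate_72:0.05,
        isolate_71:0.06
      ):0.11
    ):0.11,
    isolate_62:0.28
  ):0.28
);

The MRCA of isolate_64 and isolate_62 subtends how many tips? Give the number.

15

The MRCA of isolate_64 and isolate_62 is the node subtending ((isolate_8,(isolate_70,(((isolate_64,isolate_27),(isolate_18,isolate_78)),(isolate_46,((isolate_53,isolate_63),isolate_36)),isolate_4))),(isolate_40,(isolate_72,isolate_71)),isolate_62).
That clade contains 15 terminal taxa: isolate_18, isolate_27, isolate_36, isolate_4, isolate_40, isolate_46, isolate_53, isolate_62, isolate_63, isolate_64, isolate_70, isolate_71, isolate_72, isolate_78, isolate_8.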